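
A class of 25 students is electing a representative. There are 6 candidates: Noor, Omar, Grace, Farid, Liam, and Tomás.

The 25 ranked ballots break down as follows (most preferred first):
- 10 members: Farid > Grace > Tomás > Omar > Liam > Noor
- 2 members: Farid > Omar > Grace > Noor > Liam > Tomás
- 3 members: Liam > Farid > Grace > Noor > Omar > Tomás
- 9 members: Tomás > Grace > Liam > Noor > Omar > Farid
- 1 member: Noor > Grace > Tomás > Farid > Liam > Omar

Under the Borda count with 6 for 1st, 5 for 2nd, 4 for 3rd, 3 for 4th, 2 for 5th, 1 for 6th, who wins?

Grace

Noor: 10×1 + 2×3 + 3×3 + 9×3 + 1×6 = 58
Omar: 10×3 + 2×5 + 3×2 + 9×2 + 1×1 = 65
Grace: 10×5 + 2×4 + 3×4 + 9×5 + 1×5 = 120
Farid: 10×6 + 2×6 + 3×5 + 9×1 + 1×3 = 99
Liam: 10×2 + 2×2 + 3×6 + 9×4 + 1×2 = 80
Tomás: 10×4 + 2×1 + 3×1 + 9×6 + 1×4 = 103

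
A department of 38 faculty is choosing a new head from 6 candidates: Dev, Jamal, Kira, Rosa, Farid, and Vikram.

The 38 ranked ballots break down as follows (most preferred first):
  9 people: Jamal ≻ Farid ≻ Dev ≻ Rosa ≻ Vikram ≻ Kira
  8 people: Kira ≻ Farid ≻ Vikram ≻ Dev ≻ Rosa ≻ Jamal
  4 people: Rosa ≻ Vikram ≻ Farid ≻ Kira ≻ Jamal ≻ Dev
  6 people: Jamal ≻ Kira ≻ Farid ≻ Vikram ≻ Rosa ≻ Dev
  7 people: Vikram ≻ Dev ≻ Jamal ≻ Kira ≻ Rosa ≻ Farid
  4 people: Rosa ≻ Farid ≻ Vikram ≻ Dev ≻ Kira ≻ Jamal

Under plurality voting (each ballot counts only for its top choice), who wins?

Jamal

First-place votes: Dev 0, Jamal 15, Kira 8, Rosa 8, Farid 0, Vikram 7.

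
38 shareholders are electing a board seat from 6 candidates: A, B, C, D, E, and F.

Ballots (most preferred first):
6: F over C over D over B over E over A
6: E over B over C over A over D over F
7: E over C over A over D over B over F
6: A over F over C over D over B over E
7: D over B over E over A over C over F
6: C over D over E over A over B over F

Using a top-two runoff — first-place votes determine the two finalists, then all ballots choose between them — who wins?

D

Round 1 first-place votes: A 6, B 0, C 6, D 7, E 13, F 6. E and D advance.
Runoff: E is ranked above D on 13 ballots, D above E on 25.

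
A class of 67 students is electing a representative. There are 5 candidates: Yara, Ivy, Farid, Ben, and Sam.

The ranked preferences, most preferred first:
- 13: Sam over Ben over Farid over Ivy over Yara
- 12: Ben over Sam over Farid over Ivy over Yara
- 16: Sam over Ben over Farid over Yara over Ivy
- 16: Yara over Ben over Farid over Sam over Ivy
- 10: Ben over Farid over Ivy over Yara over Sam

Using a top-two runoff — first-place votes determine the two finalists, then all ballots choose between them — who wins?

Ben

Round 1 first-place votes: Yara 16, Ivy 0, Farid 0, Ben 22, Sam 29. Sam and Ben advance.
Runoff: Sam is ranked above Ben on 29 ballots, Ben above Sam on 38.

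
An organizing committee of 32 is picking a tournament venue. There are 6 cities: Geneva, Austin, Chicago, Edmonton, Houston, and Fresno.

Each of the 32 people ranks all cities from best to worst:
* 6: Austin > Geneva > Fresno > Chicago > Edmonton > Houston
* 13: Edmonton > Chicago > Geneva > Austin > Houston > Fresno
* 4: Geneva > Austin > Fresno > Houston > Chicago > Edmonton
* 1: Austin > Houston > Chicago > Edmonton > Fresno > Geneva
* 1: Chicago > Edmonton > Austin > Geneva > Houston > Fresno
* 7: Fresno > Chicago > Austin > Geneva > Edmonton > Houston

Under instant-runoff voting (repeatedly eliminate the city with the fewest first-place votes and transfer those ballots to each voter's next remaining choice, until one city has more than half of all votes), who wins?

Round 1: Geneva 4, Austin 7, Chicago 1, Edmonton 13, Houston 0, Fresno 7. Houston eliminated.
Round 2: Geneva 4, Austin 7, Chicago 1, Edmonton 13, Fresno 7. Chicago eliminated.
Round 3: Geneva 4, Austin 7, Edmonton 14, Fresno 7. Geneva eliminated.
Round 4: Austin 11, Edmonton 14, Fresno 7. Fresno eliminated.
Round 5: Austin 18, Edmonton 14. Austin has a majority (≥17).

Austin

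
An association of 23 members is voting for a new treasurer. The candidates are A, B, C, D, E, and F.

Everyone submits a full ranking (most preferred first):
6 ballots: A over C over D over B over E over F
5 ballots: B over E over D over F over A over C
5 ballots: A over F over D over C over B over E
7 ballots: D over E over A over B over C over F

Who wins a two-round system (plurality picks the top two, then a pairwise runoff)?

Round 1 first-place votes: A 11, B 5, C 0, D 7, E 0, F 0. A and D advance.
Runoff: A is ranked above D on 11 ballots, D above A on 12.

D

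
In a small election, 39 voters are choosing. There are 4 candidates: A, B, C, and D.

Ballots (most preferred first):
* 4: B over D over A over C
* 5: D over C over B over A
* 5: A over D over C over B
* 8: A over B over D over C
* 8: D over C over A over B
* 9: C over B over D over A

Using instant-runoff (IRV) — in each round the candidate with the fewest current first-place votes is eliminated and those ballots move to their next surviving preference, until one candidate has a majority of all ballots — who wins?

D

Round 1: A 13, B 4, C 9, D 13. B eliminated.
Round 2: A 13, C 9, D 17. C eliminated.
Round 3: A 13, D 26. D has a majority (≥20).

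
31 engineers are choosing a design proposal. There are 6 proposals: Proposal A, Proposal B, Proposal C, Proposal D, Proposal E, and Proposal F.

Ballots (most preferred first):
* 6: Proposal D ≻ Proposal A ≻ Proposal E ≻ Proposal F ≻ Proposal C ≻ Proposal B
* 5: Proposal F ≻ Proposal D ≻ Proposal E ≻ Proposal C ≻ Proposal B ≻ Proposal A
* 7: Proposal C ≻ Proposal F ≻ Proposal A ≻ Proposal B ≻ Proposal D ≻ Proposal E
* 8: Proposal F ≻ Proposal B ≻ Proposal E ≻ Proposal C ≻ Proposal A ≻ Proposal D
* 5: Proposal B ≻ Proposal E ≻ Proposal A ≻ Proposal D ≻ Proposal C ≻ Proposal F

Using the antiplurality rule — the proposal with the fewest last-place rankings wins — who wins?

Proposal C

Last-place votes: Proposal A 5, Proposal B 6, Proposal C 0, Proposal D 8, Proposal E 7, Proposal F 5.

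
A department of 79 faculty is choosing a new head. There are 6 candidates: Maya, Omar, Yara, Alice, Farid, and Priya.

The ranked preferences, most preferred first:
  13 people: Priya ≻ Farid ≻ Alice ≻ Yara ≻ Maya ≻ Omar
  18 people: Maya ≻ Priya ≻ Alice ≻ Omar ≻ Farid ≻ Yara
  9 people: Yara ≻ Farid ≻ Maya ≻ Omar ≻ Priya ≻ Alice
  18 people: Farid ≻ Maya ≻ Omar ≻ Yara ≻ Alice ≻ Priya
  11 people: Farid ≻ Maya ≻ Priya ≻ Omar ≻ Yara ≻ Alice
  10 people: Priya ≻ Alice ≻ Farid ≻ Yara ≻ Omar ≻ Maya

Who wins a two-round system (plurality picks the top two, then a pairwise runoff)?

Round 1 first-place votes: Maya 18, Omar 0, Yara 9, Alice 0, Farid 29, Priya 23. Farid and Priya advance.
Runoff: Farid is ranked above Priya on 38 ballots, Priya above Farid on 41.

Priya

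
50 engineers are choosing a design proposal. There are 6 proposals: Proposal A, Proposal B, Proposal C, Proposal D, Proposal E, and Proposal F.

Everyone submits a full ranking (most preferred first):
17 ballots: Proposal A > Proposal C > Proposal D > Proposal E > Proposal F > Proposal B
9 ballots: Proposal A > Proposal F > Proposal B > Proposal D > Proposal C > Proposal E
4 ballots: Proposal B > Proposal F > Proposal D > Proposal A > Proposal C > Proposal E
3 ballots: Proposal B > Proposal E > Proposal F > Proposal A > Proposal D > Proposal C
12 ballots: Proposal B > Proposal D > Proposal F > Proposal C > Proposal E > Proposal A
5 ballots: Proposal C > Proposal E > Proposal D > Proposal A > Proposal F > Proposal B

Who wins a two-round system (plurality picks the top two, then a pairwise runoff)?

Proposal A

Round 1 first-place votes: Proposal A 26, Proposal B 19, Proposal C 5, Proposal D 0, Proposal E 0, Proposal F 0. Proposal A and Proposal B advance.
Runoff: Proposal A is ranked above Proposal B on 31 ballots, Proposal B above Proposal A on 19.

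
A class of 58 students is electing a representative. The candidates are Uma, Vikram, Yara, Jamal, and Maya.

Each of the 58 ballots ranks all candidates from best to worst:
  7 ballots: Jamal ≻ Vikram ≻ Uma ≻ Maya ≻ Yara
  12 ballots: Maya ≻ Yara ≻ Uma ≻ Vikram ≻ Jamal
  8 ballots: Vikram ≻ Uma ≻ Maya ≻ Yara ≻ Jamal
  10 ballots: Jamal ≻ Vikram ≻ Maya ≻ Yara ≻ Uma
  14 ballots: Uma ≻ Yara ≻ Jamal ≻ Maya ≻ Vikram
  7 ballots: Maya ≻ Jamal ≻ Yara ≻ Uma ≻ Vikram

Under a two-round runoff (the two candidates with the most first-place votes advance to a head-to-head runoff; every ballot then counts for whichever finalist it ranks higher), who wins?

Jamal

Round 1 first-place votes: Uma 14, Vikram 8, Yara 0, Jamal 17, Maya 19. Maya and Jamal advance.
Runoff: Maya is ranked above Jamal on 27 ballots, Jamal above Maya on 31.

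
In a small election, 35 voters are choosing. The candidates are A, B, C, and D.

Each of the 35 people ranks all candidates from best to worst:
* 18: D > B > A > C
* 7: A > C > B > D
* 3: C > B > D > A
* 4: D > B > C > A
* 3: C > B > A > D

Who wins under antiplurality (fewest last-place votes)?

Last-place votes: A 7, B 0, C 18, D 10.

B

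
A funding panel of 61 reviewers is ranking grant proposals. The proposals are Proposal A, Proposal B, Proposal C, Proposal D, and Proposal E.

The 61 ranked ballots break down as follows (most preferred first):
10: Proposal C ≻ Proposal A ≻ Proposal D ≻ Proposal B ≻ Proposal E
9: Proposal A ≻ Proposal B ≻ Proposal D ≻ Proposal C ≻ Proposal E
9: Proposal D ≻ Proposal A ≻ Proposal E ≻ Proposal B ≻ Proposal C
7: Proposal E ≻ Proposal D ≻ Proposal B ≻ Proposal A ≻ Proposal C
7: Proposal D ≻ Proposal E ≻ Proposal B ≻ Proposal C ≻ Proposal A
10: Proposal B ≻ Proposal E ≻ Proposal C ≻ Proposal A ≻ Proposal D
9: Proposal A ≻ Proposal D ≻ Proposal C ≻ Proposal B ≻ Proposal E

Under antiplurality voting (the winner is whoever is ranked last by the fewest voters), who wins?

Proposal B

Last-place votes: Proposal A 7, Proposal B 0, Proposal C 16, Proposal D 10, Proposal E 28.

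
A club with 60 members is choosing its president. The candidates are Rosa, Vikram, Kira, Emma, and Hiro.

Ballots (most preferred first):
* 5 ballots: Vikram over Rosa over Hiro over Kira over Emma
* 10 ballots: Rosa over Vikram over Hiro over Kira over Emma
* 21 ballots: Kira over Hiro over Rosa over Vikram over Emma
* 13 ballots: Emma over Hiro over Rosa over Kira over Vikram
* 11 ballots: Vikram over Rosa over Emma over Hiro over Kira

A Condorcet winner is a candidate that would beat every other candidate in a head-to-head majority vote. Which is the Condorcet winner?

Hiro

Hiro vs Rosa: 34–26
Hiro vs Vikram: 34–26
Hiro vs Kira: 39–21
Hiro vs Emma: 36–24
Hiro beats every other candidate.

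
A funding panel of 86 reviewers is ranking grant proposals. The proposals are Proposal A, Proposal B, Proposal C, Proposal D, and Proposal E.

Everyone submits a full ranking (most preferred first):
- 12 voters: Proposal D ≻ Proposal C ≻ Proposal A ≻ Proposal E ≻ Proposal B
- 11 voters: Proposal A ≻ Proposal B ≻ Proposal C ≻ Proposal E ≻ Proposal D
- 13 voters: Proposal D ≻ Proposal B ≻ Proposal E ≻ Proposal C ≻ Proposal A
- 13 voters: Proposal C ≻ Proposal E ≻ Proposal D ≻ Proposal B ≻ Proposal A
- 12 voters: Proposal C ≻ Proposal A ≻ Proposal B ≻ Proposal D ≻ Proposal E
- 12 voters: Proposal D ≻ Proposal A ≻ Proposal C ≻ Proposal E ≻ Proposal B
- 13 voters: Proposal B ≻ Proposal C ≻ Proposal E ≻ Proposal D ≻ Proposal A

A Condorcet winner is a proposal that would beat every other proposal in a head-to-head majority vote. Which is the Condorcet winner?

Proposal C vs Proposal A: 63–23
Proposal C vs Proposal B: 49–37
Proposal C vs Proposal D: 49–37
Proposal C vs Proposal E: 73–13
Proposal C beats every other proposal.

Proposal C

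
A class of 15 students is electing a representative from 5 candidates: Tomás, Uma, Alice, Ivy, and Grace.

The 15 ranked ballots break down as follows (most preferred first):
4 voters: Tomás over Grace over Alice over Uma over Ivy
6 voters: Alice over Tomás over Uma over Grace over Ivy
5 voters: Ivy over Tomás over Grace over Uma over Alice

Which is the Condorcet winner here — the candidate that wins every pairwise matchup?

Tomás vs Uma: 15–0
Tomás vs Alice: 9–6
Tomás vs Ivy: 10–5
Tomás vs Grace: 15–0
Tomás beats every other candidate.

Tomás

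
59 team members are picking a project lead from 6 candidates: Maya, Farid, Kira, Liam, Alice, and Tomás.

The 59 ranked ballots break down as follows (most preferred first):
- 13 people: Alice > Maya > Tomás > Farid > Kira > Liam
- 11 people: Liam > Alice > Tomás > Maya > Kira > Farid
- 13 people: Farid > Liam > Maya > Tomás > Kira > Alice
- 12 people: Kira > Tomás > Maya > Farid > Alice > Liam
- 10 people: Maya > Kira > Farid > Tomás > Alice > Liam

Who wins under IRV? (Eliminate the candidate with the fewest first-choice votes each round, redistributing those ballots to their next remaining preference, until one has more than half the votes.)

Round 1: Maya 10, Farid 13, Kira 12, Liam 11, Alice 13, Tomás 0. Tomás eliminated.
Round 2: Maya 10, Farid 13, Kira 12, Liam 11, Alice 13. Maya eliminated.
Round 3: Farid 13, Kira 22, Liam 11, Alice 13. Liam eliminated.
Round 4: Farid 13, Kira 22, Alice 24. Farid eliminated.
Round 5: Kira 35, Alice 24. Kira has a majority (≥30).

Kira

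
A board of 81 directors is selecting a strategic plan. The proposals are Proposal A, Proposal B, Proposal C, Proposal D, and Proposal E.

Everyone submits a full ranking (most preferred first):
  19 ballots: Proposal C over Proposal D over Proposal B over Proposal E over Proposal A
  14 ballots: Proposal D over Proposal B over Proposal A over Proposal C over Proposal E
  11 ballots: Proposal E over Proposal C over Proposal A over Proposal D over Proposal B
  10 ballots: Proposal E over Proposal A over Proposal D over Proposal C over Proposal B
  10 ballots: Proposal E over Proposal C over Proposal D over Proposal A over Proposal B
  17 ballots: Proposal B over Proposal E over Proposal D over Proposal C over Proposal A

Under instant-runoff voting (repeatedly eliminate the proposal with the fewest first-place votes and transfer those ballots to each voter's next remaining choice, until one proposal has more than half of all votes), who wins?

Proposal B

Round 1: Proposal A 0, Proposal B 17, Proposal C 19, Proposal D 14, Proposal E 31. Proposal A eliminated.
Round 2: Proposal B 17, Proposal C 19, Proposal D 14, Proposal E 31. Proposal D eliminated.
Round 3: Proposal B 31, Proposal C 19, Proposal E 31. Proposal C eliminated.
Round 4: Proposal B 50, Proposal E 31. Proposal B has a majority (≥41).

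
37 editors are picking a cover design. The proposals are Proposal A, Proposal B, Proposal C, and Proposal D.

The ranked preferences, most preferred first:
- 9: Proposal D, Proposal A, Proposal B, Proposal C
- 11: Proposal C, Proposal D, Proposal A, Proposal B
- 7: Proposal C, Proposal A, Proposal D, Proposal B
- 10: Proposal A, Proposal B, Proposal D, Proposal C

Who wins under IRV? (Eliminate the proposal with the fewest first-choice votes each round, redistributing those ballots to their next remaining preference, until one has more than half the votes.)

Proposal A

Round 1: Proposal A 10, Proposal B 0, Proposal C 18, Proposal D 9. Proposal B eliminated.
Round 2: Proposal A 10, Proposal C 18, Proposal D 9. Proposal D eliminated.
Round 3: Proposal A 19, Proposal C 18. Proposal A has a majority (≥19).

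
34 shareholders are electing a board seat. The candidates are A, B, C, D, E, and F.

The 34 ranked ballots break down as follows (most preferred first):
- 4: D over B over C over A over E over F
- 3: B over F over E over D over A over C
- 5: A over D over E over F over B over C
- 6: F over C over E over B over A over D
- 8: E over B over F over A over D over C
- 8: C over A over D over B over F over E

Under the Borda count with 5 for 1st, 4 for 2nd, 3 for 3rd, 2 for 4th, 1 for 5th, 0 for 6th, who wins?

B

A: 4×2 + 3×1 + 5×5 + 6×1 + 8×2 + 8×4 = 90
B: 4×4 + 3×5 + 5×1 + 6×2 + 8×4 + 8×2 = 96
C: 4×3 + 3×0 + 5×0 + 6×4 + 8×0 + 8×5 = 76
D: 4×5 + 3×2 + 5×4 + 6×0 + 8×1 + 8×3 = 78
E: 4×1 + 3×3 + 5×3 + 6×3 + 8×5 + 8×0 = 86
F: 4×0 + 3×4 + 5×2 + 6×5 + 8×3 + 8×1 = 84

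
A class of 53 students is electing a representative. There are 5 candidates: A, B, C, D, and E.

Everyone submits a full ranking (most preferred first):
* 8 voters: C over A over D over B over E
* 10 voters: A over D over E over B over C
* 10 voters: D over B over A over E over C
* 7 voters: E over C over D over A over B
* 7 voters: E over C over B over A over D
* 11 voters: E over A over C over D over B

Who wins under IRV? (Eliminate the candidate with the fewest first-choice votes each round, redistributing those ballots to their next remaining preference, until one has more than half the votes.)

Round 1: A 10, B 0, C 8, D 10, E 25. B eliminated.
Round 2: A 10, C 8, D 10, E 25. C eliminated.
Round 3: A 18, D 10, E 25. D eliminated.
Round 4: A 28, E 25. A has a majority (≥27).

A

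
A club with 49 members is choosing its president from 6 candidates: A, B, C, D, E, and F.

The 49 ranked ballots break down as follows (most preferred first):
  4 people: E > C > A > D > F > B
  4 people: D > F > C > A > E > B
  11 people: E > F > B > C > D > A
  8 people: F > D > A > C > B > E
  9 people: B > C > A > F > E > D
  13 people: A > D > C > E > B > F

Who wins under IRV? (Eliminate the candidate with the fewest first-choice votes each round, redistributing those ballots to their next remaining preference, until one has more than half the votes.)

Round 1: A 13, B 9, C 0, D 4, E 15, F 8. C eliminated.
Round 2: A 13, B 9, D 4, E 15, F 8. D eliminated.
Round 3: A 13, B 9, E 15, F 12. B eliminated.
Round 4: A 22, E 15, F 12. F eliminated.
Round 5: A 34, E 15. A has a majority (≥25).

A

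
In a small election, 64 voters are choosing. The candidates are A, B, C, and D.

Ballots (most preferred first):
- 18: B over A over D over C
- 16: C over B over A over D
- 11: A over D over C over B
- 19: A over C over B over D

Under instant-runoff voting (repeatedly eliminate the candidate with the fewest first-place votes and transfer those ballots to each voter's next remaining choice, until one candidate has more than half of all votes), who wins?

B

Round 1: A 30, B 18, C 16, D 0. D eliminated.
Round 2: A 30, B 18, C 16. C eliminated.
Round 3: A 30, B 34. B has a majority (≥33).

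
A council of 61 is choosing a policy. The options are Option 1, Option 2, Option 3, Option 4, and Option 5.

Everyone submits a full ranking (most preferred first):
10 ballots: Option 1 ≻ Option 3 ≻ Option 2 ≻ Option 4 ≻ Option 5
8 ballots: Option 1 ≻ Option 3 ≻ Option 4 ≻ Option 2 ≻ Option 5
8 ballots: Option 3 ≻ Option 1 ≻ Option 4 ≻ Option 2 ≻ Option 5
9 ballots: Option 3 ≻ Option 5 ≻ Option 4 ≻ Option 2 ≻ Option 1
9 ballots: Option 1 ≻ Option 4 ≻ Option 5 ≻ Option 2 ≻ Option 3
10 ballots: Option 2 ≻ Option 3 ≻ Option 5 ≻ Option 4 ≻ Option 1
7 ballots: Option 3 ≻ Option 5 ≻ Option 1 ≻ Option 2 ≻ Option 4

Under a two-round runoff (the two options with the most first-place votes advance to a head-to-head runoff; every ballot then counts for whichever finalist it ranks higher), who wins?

Round 1 first-place votes: Option 1 27, Option 2 10, Option 3 24, Option 4 0, Option 5 0. Option 1 and Option 3 advance.
Runoff: Option 1 is ranked above Option 3 on 27 ballots, Option 3 above Option 1 on 34.

Option 3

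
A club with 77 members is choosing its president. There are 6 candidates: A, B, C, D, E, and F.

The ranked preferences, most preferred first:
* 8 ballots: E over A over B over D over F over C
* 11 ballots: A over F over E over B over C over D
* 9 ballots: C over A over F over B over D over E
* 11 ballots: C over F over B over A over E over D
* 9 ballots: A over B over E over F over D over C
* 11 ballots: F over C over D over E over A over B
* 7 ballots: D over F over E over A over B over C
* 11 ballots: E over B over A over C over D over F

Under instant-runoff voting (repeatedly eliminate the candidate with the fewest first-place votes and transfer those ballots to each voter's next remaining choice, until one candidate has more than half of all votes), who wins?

E

Round 1: A 20, B 0, C 20, D 7, E 19, F 11. B eliminated.
Round 2: A 20, C 20, D 7, E 19, F 11. D eliminated.
Round 3: A 20, C 20, E 19, F 18. F eliminated.
Round 4: A 20, C 31, E 26. A eliminated.
Round 5: C 31, E 46. E has a majority (≥39).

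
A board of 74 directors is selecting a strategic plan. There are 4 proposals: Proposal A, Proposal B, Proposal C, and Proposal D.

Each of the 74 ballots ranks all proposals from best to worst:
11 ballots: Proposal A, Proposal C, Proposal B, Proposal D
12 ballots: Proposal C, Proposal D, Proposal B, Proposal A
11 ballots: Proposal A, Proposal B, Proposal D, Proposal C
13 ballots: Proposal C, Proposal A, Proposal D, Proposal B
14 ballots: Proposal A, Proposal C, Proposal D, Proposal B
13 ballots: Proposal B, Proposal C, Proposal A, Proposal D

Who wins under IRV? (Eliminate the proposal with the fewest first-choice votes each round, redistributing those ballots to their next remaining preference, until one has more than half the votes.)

Proposal C

Round 1: Proposal A 36, Proposal B 13, Proposal C 25, Proposal D 0. Proposal D eliminated.
Round 2: Proposal A 36, Proposal B 13, Proposal C 25. Proposal B eliminated.
Round 3: Proposal A 36, Proposal C 38. Proposal C has a majority (≥38).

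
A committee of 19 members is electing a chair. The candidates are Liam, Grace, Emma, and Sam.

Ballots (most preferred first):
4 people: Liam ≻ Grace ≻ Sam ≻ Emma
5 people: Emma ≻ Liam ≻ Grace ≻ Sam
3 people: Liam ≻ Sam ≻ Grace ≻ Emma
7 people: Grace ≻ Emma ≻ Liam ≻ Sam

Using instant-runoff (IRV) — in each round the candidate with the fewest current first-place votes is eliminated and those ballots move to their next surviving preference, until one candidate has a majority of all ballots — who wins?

Round 1: Liam 7, Grace 7, Emma 5, Sam 0. Sam eliminated.
Round 2: Liam 7, Grace 7, Emma 5. Emma eliminated.
Round 3: Liam 12, Grace 7. Liam has a majority (≥10).

Liam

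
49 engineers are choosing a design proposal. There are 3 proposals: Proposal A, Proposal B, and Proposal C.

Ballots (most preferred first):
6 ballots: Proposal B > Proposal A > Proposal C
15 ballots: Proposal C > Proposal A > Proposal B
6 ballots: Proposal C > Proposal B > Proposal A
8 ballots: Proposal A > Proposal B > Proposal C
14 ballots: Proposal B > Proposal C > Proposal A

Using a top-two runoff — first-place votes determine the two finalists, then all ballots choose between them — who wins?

Proposal B

Round 1 first-place votes: Proposal A 8, Proposal B 20, Proposal C 21. Proposal C and Proposal B advance.
Runoff: Proposal C is ranked above Proposal B on 21 ballots, Proposal B above Proposal C on 28.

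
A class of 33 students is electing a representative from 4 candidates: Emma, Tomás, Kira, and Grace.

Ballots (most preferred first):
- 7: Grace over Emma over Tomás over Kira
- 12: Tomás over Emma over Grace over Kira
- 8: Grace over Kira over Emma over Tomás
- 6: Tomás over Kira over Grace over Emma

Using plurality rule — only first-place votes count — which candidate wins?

Tomás

First-place votes: Emma 0, Tomás 18, Kira 0, Grace 15.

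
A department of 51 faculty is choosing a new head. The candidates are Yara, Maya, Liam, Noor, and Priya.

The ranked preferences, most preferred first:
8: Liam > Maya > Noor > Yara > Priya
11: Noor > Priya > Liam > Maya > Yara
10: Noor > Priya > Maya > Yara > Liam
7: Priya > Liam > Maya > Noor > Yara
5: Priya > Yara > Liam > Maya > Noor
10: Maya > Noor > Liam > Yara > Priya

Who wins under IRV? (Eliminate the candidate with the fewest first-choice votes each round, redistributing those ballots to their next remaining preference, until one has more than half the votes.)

Maya

Round 1: Yara 0, Maya 10, Liam 8, Noor 21, Priya 12. Yara eliminated.
Round 2: Maya 10, Liam 8, Noor 21, Priya 12. Liam eliminated.
Round 3: Maya 18, Noor 21, Priya 12. Priya eliminated.
Round 4: Maya 30, Noor 21. Maya has a majority (≥26).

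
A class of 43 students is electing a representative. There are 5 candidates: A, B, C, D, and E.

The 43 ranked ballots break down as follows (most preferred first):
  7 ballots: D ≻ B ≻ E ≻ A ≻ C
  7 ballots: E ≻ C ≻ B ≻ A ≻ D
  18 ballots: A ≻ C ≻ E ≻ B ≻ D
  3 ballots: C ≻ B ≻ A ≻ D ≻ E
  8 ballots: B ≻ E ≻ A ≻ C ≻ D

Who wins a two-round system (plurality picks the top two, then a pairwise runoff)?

B

Round 1 first-place votes: A 18, B 8, C 3, D 7, E 7. A and B advance.
Runoff: A is ranked above B on 18 ballots, B above A on 25.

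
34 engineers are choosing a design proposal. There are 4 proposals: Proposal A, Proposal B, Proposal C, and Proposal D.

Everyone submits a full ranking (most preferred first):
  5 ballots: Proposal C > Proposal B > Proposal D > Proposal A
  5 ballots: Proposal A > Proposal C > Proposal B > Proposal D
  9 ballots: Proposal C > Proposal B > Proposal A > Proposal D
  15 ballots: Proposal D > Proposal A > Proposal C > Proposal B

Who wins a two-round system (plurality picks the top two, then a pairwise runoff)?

Round 1 first-place votes: Proposal A 5, Proposal B 0, Proposal C 14, Proposal D 15. Proposal D and Proposal C advance.
Runoff: Proposal D is ranked above Proposal C on 15 ballots, Proposal C above Proposal D on 19.

Proposal C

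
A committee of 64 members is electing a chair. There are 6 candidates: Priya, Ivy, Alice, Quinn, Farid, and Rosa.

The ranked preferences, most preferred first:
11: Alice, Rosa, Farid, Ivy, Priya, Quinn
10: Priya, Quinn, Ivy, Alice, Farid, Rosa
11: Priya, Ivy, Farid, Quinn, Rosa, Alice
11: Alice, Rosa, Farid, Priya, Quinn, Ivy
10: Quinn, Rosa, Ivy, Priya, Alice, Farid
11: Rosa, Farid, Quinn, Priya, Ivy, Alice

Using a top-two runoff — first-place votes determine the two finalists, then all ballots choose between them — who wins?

Priya

Round 1 first-place votes: Priya 21, Ivy 0, Alice 22, Quinn 10, Farid 0, Rosa 11. Alice and Priya advance.
Runoff: Alice is ranked above Priya on 22 ballots, Priya above Alice on 42.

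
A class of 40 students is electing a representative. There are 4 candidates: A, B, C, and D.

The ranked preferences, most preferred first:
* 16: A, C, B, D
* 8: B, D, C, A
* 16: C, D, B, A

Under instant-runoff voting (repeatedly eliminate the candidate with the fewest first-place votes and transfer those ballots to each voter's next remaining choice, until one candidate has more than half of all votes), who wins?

Round 1: A 16, B 8, C 16, D 0. D eliminated.
Round 2: A 16, B 8, C 16. B eliminated.
Round 3: A 16, C 24. C has a majority (≥21).

C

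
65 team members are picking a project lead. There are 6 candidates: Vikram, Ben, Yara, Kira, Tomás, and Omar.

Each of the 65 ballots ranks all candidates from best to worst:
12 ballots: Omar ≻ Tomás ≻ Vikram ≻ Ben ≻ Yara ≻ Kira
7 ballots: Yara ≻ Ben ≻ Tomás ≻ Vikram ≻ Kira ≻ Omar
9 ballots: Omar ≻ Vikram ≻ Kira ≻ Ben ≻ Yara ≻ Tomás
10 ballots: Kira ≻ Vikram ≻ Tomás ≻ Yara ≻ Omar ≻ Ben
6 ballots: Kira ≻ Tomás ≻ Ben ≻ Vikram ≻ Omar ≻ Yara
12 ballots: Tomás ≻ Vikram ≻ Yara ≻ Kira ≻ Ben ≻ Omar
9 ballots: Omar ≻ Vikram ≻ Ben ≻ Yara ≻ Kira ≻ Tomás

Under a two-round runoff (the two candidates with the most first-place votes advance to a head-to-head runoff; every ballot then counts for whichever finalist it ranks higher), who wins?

Kira

Round 1 first-place votes: Vikram 0, Ben 0, Yara 7, Kira 16, Tomás 12, Omar 30. Omar and Kira advance.
Runoff: Omar is ranked above Kira on 30 ballots, Kira above Omar on 35.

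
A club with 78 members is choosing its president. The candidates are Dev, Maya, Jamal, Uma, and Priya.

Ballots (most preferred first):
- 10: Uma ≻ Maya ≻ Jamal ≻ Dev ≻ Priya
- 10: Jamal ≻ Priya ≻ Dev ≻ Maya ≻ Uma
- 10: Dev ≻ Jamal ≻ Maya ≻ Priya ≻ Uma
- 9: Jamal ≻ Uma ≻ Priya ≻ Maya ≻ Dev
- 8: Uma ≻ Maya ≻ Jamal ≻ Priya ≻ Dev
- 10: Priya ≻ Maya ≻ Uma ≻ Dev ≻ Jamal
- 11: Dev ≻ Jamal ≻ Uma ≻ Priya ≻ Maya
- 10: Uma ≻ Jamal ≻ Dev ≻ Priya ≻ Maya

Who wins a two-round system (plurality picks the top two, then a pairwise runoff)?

Round 1 first-place votes: Dev 21, Maya 0, Jamal 19, Uma 28, Priya 10. Uma and Dev advance.
Runoff: Uma is ranked above Dev on 47 ballots, Dev above Uma on 31.

Uma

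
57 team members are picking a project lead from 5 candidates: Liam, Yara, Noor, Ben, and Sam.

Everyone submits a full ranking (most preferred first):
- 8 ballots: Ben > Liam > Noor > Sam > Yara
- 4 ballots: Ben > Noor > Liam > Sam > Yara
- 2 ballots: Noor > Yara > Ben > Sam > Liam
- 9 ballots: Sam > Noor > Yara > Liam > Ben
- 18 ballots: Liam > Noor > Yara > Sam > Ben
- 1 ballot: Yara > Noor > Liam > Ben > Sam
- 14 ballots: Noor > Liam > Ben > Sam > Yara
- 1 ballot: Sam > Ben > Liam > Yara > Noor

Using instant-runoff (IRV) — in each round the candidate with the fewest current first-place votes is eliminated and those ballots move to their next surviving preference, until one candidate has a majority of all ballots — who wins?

Noor

Round 1: Liam 18, Yara 1, Noor 16, Ben 12, Sam 10. Yara eliminated.
Round 2: Liam 18, Noor 17, Ben 12, Sam 10. Sam eliminated.
Round 3: Liam 18, Noor 26, Ben 13. Ben eliminated.
Round 4: Liam 27, Noor 30. Noor has a majority (≥29).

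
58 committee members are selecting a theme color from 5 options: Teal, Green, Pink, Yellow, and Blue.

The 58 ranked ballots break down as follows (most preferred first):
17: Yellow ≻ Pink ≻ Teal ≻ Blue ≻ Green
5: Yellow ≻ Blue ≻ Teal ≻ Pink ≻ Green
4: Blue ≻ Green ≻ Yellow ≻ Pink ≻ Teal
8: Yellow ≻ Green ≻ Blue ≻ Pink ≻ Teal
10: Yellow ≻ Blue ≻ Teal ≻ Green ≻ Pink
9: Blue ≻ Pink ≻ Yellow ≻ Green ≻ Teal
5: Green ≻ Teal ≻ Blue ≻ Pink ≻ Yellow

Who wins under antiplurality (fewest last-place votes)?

Last-place votes: Teal 21, Green 22, Pink 10, Yellow 5, Blue 0.

Blue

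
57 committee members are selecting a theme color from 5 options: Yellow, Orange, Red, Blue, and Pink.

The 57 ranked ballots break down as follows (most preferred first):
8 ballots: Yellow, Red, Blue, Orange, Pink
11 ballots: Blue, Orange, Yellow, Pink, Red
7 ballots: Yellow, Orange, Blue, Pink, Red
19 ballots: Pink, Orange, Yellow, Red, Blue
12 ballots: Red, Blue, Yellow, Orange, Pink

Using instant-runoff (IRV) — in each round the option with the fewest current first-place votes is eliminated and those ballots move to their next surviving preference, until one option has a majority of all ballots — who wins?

Yellow

Round 1: Yellow 15, Orange 0, Red 12, Blue 11, Pink 19. Orange eliminated.
Round 2: Yellow 15, Red 12, Blue 11, Pink 19. Blue eliminated.
Round 3: Yellow 26, Red 12, Pink 19. Red eliminated.
Round 4: Yellow 38, Pink 19. Yellow has a majority (≥29).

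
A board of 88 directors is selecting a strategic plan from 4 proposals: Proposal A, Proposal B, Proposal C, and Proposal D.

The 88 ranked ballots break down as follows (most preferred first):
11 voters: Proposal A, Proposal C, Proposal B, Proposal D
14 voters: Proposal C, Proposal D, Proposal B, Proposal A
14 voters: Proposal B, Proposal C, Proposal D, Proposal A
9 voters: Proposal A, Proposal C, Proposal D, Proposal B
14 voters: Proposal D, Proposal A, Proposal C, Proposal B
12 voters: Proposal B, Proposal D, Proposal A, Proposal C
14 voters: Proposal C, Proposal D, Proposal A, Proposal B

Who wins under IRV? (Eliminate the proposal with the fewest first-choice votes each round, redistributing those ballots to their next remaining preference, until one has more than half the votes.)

Round 1: Proposal A 20, Proposal B 26, Proposal C 28, Proposal D 14. Proposal D eliminated.
Round 2: Proposal A 34, Proposal B 26, Proposal C 28. Proposal B eliminated.
Round 3: Proposal A 46, Proposal C 42. Proposal A has a majority (≥45).

Proposal A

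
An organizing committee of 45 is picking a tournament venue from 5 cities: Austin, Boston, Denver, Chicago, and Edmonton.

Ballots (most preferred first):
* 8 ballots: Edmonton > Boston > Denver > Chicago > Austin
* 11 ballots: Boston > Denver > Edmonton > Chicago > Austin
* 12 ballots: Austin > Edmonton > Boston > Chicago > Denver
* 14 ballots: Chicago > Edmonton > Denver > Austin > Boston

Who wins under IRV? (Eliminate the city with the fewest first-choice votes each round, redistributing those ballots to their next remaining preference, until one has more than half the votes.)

Boston

Round 1: Austin 12, Boston 11, Denver 0, Chicago 14, Edmonton 8. Denver eliminated.
Round 2: Austin 12, Boston 11, Chicago 14, Edmonton 8. Edmonton eliminated.
Round 3: Austin 12, Boston 19, Chicago 14. Austin eliminated.
Round 4: Boston 31, Chicago 14. Boston has a majority (≥23).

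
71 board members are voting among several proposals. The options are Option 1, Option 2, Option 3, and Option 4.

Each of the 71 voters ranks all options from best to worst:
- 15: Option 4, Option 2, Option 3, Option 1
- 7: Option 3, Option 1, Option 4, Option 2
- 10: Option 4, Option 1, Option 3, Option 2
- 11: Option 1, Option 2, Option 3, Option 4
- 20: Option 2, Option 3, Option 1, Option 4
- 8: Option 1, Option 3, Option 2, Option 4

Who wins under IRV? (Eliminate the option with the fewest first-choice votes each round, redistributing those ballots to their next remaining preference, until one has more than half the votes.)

Round 1: Option 1 19, Option 2 20, Option 3 7, Option 4 25. Option 3 eliminated.
Round 2: Option 1 26, Option 2 20, Option 4 25. Option 2 eliminated.
Round 3: Option 1 46, Option 4 25. Option 1 has a majority (≥36).

Option 1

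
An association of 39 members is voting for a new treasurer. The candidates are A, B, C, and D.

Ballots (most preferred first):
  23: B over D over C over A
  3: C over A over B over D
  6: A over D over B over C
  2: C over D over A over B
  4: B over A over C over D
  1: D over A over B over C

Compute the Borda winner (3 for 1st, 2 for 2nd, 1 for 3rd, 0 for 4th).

B

A: 23×0 + 3×2 + 6×3 + 2×1 + 4×2 + 1×2 = 36
B: 23×3 + 3×1 + 6×1 + 2×0 + 4×3 + 1×1 = 91
C: 23×1 + 3×3 + 6×0 + 2×3 + 4×1 + 1×0 = 42
D: 23×2 + 3×0 + 6×2 + 2×2 + 4×0 + 1×3 = 65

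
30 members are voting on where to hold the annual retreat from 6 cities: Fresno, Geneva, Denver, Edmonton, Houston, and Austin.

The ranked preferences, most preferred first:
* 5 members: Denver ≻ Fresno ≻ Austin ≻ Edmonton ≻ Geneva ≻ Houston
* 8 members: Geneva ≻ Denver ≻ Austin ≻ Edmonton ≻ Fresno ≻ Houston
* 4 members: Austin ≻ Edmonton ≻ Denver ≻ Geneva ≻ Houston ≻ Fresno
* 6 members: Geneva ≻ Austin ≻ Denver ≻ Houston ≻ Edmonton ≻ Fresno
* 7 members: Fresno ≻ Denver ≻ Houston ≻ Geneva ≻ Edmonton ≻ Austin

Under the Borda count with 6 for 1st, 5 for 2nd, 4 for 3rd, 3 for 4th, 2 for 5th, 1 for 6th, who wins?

Fresno: 5×5 + 8×2 + 4×1 + 6×1 + 7×6 = 93
Geneva: 5×2 + 8×6 + 4×3 + 6×6 + 7×3 = 127
Denver: 5×6 + 8×5 + 4×4 + 6×4 + 7×5 = 145
Edmonton: 5×3 + 8×3 + 4×5 + 6×2 + 7×2 = 85
Houston: 5×1 + 8×1 + 4×2 + 6×3 + 7×4 = 67
Austin: 5×4 + 8×4 + 4×6 + 6×5 + 7×1 = 113

Denver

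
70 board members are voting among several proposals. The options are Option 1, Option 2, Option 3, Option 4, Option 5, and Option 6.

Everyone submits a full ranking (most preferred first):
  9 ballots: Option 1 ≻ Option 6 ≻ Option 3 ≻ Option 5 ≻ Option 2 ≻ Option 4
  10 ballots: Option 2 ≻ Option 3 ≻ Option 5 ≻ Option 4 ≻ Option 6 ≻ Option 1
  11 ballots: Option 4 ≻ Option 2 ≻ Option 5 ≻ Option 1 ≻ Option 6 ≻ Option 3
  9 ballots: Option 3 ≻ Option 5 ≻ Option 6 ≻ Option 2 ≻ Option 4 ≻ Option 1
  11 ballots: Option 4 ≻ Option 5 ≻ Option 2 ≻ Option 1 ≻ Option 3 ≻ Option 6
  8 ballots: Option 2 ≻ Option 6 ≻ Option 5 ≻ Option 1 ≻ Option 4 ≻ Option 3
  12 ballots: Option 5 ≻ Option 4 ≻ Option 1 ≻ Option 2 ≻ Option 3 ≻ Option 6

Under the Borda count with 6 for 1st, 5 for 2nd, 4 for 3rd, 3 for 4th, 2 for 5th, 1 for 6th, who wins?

Option 1: 9×6 + 10×1 + 11×3 + 9×1 + 11×3 + 8×3 + 12×4 = 211
Option 2: 9×2 + 10×6 + 11×5 + 9×3 + 11×4 + 8×6 + 12×3 = 288
Option 3: 9×4 + 10×5 + 11×1 + 9×6 + 11×2 + 8×1 + 12×2 = 205
Option 4: 9×1 + 10×3 + 11×6 + 9×2 + 11×6 + 8×2 + 12×5 = 265
Option 5: 9×3 + 10×4 + 11×4 + 9×5 + 11×5 + 8×4 + 12×6 = 315
Option 6: 9×5 + 10×2 + 11×2 + 9×4 + 11×1 + 8×5 + 12×1 = 186

Option 5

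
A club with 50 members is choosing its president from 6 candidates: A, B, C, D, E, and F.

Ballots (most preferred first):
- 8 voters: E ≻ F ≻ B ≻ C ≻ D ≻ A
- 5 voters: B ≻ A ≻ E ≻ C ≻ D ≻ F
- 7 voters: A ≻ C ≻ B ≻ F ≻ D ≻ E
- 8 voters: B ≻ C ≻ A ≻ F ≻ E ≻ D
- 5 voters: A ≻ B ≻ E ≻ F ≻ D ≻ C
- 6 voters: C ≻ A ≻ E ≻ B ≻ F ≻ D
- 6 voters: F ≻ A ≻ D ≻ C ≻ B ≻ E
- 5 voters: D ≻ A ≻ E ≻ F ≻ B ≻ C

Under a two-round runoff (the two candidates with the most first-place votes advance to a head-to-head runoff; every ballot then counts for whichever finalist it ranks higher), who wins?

A

Round 1 first-place votes: A 12, B 13, C 6, D 5, E 8, F 6. B and A advance.
Runoff: B is ranked above A on 21 ballots, A above B on 29.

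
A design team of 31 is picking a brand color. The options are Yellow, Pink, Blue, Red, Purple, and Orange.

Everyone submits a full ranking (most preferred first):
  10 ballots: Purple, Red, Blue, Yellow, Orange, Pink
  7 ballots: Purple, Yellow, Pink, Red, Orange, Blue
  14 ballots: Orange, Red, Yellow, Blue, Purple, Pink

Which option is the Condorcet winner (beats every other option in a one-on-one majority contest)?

Purple vs Yellow: 17–14
Purple vs Pink: 31–0
Purple vs Blue: 17–14
Purple vs Red: 17–14
Purple vs Orange: 17–14
Purple beats every other option.

Purple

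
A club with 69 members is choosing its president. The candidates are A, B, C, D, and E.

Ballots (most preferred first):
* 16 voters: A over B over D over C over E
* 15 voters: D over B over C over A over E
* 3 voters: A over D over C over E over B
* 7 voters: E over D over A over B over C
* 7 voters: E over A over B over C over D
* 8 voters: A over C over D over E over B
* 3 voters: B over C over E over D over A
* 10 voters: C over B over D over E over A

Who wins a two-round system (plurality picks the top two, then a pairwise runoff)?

D

Round 1 first-place votes: A 27, B 3, C 10, D 15, E 14. A and D advance.
Runoff: A is ranked above D on 34 ballots, D above A on 35.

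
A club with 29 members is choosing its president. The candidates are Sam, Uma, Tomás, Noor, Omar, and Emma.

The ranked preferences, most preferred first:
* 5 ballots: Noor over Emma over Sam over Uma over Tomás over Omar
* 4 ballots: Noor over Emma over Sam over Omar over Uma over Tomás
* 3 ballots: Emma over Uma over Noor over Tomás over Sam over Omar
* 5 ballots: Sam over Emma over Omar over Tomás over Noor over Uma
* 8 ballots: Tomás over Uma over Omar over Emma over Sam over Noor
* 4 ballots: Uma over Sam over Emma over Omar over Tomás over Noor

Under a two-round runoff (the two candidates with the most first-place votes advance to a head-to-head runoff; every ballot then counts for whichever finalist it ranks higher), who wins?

Round 1 first-place votes: Sam 5, Uma 4, Tomás 8, Noor 9, Omar 0, Emma 3. Noor and Tomás advance.
Runoff: Noor is ranked above Tomás on 12 ballots, Tomás above Noor on 17.

Tomás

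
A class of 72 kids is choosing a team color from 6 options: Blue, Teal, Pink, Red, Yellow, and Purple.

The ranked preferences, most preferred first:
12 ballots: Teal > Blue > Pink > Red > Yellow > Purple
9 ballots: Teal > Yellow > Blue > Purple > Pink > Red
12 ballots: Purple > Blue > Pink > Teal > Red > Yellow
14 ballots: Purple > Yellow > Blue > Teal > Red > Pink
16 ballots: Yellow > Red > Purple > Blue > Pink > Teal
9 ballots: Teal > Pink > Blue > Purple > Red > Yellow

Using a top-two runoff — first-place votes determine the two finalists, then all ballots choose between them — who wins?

Purple

Round 1 first-place votes: Blue 0, Teal 30, Pink 0, Red 0, Yellow 16, Purple 26. Teal and Purple advance.
Runoff: Teal is ranked above Purple on 30 ballots, Purple above Teal on 42.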